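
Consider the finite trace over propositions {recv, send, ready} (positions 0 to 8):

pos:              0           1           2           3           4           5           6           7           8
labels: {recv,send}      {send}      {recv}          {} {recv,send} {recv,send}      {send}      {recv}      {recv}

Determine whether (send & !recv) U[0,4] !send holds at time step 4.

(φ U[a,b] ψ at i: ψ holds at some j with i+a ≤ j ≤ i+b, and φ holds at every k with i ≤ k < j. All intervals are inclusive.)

False

Need some j in [4,8] with !send, and (send & !recv) at every k in [4,j-1].
  j=4: !send false.
  j=5: !send false.
  j=6: !send false.
  j=7: !send holds, but (send & !recv) fails at k=4 → not this j.
  j=8: !send holds, but (send & !recv) fails at k=4 → not this j.
No j in the window works → until fails.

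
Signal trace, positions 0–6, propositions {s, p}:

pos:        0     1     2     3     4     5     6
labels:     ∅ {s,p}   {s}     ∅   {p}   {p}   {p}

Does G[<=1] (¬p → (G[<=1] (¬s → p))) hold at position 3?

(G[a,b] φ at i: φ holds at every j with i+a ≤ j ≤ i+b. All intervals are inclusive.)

Check (¬p → (G[<=1] (¬s → p))) at every j in [3,4]:
  j=3: antecedent true; consequent fails at 3 → ✗
  j=4: antecedent false → ✓
Fails at j=3 → formula fails.

Does not hold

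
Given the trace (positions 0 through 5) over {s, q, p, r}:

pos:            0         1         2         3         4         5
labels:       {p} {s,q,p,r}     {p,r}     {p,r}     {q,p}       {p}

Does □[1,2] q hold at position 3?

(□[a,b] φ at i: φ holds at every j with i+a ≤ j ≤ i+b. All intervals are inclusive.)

Check q at every j in [4,5]:
  j=4: true
  j=5: false
Fails at j=5 → formula fails.

Does not hold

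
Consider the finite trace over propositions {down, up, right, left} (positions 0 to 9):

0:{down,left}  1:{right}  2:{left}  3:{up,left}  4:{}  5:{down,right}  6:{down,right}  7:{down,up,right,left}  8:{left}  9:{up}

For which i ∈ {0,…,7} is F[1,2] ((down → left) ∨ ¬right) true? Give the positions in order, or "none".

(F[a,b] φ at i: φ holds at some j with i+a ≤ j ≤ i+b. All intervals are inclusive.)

0, 1, 2, 3, 5, 6, 7

Evaluate at each i in [0,7]:
  i=0: ✓ (witness j=1)
  i=1: ✓ (witness j=2)
  i=2: ✓ (witness j=3)
  i=3: ✓ (witness j=4)
  i=4: ✗ (none in [5,6])
  i=5: ✓ (witness j=7)
  i=6: ✓ (witness j=7)
  i=7: ✓ (witness j=8)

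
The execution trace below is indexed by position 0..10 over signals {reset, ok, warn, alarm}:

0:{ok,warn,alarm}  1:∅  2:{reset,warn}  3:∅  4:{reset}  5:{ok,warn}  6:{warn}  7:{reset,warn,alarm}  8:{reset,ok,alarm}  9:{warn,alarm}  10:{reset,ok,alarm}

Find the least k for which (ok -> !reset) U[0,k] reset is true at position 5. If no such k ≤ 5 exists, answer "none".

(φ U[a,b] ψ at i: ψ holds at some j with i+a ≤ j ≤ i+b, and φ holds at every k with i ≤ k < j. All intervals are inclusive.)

2

Need earliest j ≥ 5 with reset, and (ok -> !reset) at every k in [5,j-1].
  j=5: rhs fails.
  j=6: rhs fails.
  j=7: rhs holds; lhs holds on [5,6]. k = 2.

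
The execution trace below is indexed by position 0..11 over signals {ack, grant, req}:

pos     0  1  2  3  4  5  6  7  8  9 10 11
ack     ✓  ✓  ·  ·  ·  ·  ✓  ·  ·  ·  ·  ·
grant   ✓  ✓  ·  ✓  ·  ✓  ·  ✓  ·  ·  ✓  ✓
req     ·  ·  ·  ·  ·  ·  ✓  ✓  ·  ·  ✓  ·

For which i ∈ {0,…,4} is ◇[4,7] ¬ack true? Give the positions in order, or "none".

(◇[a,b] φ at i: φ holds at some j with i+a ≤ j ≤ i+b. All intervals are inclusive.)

Evaluate at each i in [0,4]:
  i=0: ✓ (witness j=4)
  i=1: ✓ (witness j=5)
  i=2: ✓ (witness j=7)
  i=3: ✓ (witness j=7)
  i=4: ✓ (witness j=8)

0, 1, 2, 3, 4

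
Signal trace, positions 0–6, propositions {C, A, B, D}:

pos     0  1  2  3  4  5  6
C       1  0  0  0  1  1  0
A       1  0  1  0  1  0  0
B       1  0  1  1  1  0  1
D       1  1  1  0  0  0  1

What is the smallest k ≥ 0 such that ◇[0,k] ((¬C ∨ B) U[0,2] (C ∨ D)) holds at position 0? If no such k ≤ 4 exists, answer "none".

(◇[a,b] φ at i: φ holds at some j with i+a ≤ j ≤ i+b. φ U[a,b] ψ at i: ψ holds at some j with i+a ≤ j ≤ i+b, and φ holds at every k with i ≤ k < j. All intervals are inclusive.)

0

Scan j = 0,1,… for ((¬C ∨ B) U[0,2] (C ∨ D)):
  j=0: holds
First hit at j=0, so smallest k = 0-0 = 0.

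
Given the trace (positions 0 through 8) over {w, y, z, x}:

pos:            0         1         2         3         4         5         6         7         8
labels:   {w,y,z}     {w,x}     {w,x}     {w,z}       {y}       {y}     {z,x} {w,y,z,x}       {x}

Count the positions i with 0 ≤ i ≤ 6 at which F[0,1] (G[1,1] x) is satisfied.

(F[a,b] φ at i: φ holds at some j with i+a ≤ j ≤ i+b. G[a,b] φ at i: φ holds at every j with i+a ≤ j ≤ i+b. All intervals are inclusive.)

5

Evaluate at each i in [0,6]:
  i=0: ✓ (witness j=0)
  i=1: ✓ (witness j=1)
  i=2: ✗ (none in [2,3])
  i=3: ✗ (none in [3,4])
  i=4: ✓ (witness j=5)
  i=5: ✓ (witness j=5)
  i=6: ✓ (witness j=6)
Positions where it holds: {0, 1, 4, 5, 6} → 5.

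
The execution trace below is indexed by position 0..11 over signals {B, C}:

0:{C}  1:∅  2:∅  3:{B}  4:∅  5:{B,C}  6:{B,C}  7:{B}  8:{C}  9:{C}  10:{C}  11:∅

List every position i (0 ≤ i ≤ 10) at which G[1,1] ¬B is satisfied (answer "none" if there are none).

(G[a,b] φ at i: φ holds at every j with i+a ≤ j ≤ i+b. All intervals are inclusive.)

Evaluate at each i in [0,10]:
  i=0: ✓ (all of [1,1])
  i=1: ✓ (all of [2,2])
  i=2: ✗ (fails at j=3)
  i=3: ✓ (all of [4,4])
  i=4: ✗ (fails at j=5)
  i=5: ✗ (fails at j=6)
  i=6: ✗ (fails at j=7)
  i=7: ✓ (all of [8,8])
  i=8: ✓ (all of [9,9])
  i=9: ✓ (all of [10,10])
  i=10: ✓ (all of [11,11])

0, 1, 3, 7, 8, 9, 10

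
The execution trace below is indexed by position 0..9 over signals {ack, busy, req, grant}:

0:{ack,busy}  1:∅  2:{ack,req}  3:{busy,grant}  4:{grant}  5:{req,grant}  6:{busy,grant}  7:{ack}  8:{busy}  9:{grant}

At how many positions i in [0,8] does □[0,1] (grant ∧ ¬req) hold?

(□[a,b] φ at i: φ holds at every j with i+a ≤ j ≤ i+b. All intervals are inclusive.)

1

Evaluate at each i in [0,8]:
  i=0: ✗ (fails at j=0)
  i=1: ✗ (fails at j=1)
  i=2: ✗ (fails at j=2)
  i=3: ✓ (all of [3,4])
  i=4: ✗ (fails at j=5)
  i=5: ✗ (fails at j=5)
  i=6: ✗ (fails at j=7)
  i=7: ✗ (fails at j=7)
  i=8: ✗ (fails at j=8)
Positions where it holds: {3} → 1.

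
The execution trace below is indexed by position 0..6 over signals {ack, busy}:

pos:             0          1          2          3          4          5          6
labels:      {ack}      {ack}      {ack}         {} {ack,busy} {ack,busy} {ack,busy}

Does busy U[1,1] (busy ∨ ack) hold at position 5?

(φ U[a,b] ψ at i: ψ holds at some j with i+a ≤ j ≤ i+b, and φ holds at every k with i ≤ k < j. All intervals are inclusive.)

Need some j in [6,6] with (busy ∨ ack), and busy at every k in [5,j-1].
  j=6: (busy ∨ ack) holds; busy holds at every k in [5,5] → satisfied.

Holds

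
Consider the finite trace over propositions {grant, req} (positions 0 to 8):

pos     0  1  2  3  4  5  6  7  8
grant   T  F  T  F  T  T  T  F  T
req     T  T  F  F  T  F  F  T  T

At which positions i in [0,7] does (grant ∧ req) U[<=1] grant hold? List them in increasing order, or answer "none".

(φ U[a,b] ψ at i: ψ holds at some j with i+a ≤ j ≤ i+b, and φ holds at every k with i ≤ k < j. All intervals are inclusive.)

0, 2, 4, 5, 6

Evaluate at each i in [0,7]:
  i=0: ✓ (rhs at j=0)
  i=1: ✗ (lhs fails at k=1 before rhs at j=2)
  i=2: ✓ (rhs at j=2)
  i=3: ✗ (lhs fails at k=3 before rhs at j=4)
  i=4: ✓ (rhs at j=4)
  i=5: ✓ (rhs at j=5)
  i=6: ✓ (rhs at j=6)
  i=7: ✗ (lhs fails at k=7 before rhs at j=8)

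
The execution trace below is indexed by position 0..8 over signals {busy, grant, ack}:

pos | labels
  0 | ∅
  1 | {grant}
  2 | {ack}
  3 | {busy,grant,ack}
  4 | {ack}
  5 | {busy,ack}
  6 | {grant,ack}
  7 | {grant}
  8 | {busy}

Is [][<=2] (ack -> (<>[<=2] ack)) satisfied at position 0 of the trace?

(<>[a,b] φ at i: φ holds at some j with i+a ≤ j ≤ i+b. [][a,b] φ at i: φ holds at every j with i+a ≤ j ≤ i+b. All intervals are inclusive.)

Yes

Check (ack -> (<>[<=2] ack)) at every j in [0,2]:
  j=0: antecedent false → ✓
  j=1: antecedent false → ✓
  j=2: antecedent true; consequent holds (witness at 2) → ✓
All positions satisfy it → formula holds.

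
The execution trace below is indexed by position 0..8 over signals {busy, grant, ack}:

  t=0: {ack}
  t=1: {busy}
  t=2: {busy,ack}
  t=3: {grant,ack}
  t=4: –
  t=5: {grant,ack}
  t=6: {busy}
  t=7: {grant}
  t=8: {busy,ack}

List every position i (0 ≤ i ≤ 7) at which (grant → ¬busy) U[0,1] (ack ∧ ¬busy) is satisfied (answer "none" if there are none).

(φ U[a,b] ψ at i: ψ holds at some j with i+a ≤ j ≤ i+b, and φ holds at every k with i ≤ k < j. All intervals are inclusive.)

0, 2, 3, 4, 5

Evaluate at each i in [0,7]:
  i=0: ✓ (rhs at j=0)
  i=1: ✗ (no rhs in [1,2])
  i=2: ✓ (rhs at j=3; lhs holds on [2,2])
  i=3: ✓ (rhs at j=3)
  i=4: ✓ (rhs at j=5; lhs holds on [4,4])
  i=5: ✓ (rhs at j=5)
  i=6: ✗ (no rhs in [6,7])
  i=7: ✗ (no rhs in [7,8])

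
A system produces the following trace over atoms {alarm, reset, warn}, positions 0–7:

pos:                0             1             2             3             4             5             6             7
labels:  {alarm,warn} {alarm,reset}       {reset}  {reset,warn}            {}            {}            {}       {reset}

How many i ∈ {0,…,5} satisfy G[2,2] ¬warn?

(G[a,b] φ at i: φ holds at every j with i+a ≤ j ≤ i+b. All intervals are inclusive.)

Evaluate at each i in [0,5]:
  i=0: ✓ (all of [2,2])
  i=1: ✗ (fails at j=3)
  i=2: ✓ (all of [4,4])
  i=3: ✓ (all of [5,5])
  i=4: ✓ (all of [6,6])
  i=5: ✓ (all of [7,7])
Positions where it holds: {0, 2, 3, 4, 5} → 5.

5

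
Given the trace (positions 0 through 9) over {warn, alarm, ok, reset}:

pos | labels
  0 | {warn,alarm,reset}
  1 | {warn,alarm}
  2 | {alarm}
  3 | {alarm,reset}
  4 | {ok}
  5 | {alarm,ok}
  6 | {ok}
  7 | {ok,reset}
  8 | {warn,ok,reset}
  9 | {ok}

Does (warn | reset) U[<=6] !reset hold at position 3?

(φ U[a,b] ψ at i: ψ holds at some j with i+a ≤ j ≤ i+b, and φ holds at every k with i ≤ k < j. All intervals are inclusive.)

Need some j in [3,9] with !reset, and (warn | reset) at every k in [3,j-1].
  j=3: !reset false.
  j=4: !reset holds; (warn | reset) holds at every k in [3,3] → satisfied.

Yes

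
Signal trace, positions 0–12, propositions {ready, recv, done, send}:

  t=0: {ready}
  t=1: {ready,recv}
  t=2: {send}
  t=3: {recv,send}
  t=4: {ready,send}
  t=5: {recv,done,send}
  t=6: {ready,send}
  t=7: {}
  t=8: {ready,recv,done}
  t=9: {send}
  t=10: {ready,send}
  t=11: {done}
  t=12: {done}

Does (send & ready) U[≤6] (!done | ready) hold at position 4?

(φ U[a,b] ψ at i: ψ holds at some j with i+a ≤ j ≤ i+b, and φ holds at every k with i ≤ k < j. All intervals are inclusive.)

True

Need some j in [4,10] with (!done | ready), and (send & ready) at every k in [4,j-1].
  j=4: (!done | ready) holds; no prefix to check → satisfied.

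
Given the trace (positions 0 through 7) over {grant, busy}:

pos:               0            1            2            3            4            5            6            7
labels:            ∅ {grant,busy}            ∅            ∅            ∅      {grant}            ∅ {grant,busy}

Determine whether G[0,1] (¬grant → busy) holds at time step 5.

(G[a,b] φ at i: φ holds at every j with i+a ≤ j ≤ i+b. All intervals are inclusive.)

Check (¬grant → busy) at every j in [5,6]:
  j=5: antecedent false → ✓
  j=6: antecedent true; consequent false → ✗
Fails at j=6 → formula fails.

Does not hold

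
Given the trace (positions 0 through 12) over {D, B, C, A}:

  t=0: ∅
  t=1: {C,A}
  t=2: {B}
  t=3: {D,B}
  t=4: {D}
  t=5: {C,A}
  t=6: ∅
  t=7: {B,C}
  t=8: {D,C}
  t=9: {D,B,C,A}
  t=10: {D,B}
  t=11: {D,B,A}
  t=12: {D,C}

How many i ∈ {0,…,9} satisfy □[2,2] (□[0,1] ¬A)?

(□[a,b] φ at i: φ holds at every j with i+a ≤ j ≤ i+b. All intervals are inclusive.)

Evaluate at each i in [0,9]:
  i=0: ✓ (all of [2,2])
  i=1: ✓ (all of [3,3])
  i=2: ✗ (fails at j=4)
  i=3: ✗ (fails at j=5)
  i=4: ✓ (all of [6,6])
  i=5: ✓ (all of [7,7])
  i=6: ✗ (fails at j=8)
  i=7: ✗ (fails at j=9)
  i=8: ✗ (fails at j=10)
  i=9: ✗ (fails at j=11)
Positions where it holds: {0, 1, 4, 5} → 4.

4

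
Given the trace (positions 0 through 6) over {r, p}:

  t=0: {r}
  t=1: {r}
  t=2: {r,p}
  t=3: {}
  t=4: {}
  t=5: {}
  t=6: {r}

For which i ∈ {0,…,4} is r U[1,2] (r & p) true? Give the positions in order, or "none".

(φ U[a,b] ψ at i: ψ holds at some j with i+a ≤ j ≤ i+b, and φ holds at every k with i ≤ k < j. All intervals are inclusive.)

Evaluate at each i in [0,4]:
  i=0: ✓ (rhs at j=2; lhs holds on [0,1])
  i=1: ✓ (rhs at j=2; lhs holds on [1,1])
  i=2: ✗ (no rhs in [3,4])
  i=3: ✗ (no rhs in [4,5])
  i=4: ✗ (no rhs in [5,6])

0, 1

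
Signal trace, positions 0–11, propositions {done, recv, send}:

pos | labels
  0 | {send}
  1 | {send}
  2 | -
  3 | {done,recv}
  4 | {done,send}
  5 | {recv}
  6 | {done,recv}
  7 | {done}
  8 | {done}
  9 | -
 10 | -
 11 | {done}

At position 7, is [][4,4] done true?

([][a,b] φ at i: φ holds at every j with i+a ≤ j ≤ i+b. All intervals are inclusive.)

True

Check done at every j in [11,11]:
  j=11: true
All positions satisfy it → formula holds.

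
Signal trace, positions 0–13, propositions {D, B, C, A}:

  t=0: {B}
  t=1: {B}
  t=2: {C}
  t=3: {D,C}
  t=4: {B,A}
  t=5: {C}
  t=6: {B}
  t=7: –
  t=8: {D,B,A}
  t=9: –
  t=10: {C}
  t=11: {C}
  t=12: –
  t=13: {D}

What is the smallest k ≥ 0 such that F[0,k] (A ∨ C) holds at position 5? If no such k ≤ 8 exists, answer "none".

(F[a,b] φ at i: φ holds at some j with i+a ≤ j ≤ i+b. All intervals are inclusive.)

Scan j = 5,6,… for (A ∨ C):
  j=5: holds
First hit at j=5, so smallest k = 5-5 = 0.

0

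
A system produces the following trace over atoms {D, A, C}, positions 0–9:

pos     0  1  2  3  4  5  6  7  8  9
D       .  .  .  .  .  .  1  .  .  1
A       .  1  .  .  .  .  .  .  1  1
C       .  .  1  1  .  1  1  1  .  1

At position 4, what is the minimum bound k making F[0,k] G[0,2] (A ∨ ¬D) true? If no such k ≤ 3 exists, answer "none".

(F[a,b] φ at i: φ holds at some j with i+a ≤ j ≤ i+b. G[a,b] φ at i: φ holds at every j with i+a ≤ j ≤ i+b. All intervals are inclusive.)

Scan j = 4,5,… for G[0,2] (A ∨ ¬D):
  j=4: fails
  j=5: fails
  j=6: fails
  j=7: holds
First hit at j=7, so smallest k = 7-4 = 3.

3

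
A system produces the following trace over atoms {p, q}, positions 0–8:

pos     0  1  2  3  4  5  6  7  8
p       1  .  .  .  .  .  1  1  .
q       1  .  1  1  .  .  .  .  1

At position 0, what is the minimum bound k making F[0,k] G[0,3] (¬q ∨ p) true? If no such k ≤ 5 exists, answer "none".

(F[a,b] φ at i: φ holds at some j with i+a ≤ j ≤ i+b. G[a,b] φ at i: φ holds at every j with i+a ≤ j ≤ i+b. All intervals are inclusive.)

Scan j = 0,1,… for G[0,3] (¬q ∨ p):
  j=0: fails
  j=1: fails
  j=2: fails
  j=3: fails
  j=4: holds
First hit at j=4, so smallest k = 4-0 = 4.

4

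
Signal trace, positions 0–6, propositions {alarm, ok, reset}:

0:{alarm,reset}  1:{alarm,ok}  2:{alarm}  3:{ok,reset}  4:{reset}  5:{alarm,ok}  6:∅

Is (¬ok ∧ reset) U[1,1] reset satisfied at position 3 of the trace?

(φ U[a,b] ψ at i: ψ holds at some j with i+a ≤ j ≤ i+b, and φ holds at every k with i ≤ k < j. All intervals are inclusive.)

False

Need some j in [4,4] with reset, and (¬ok ∧ reset) at every k in [3,j-1].
  j=4: reset holds, but (¬ok ∧ reset) fails at k=3 → not this j.
No j in the window works → until fails.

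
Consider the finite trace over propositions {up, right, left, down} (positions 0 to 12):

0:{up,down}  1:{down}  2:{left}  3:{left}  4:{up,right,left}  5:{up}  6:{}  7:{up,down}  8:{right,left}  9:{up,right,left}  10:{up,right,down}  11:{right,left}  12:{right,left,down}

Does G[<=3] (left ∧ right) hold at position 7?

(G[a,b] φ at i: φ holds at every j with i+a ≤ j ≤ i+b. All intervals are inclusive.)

Check (left ∧ right) at every j in [7,10]:
  j=7: false
  j=8: true
  j=9: true
  j=10: false
Fails at j=7 → formula fails.

No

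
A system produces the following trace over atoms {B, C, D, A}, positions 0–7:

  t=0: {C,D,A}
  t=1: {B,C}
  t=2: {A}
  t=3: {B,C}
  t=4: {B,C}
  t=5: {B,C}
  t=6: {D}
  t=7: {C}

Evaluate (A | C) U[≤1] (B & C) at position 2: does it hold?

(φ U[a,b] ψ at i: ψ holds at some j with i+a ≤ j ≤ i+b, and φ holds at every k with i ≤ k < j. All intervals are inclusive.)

Need some j in [2,3] with (B & C), and (A | C) at every k in [2,j-1].
  j=2: (B & C) false.
  j=3: (B & C) holds; (A | C) holds at every k in [2,2] → satisfied.

True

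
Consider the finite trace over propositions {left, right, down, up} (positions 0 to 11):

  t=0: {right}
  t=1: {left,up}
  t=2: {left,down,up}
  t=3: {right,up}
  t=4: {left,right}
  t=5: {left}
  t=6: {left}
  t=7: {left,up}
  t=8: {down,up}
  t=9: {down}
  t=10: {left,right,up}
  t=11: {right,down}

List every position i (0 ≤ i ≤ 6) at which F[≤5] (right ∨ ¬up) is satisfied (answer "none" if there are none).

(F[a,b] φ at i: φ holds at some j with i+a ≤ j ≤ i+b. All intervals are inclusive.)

Evaluate at each i in [0,6]:
  i=0: ✓ (witness j=0)
  i=1: ✓ (witness j=3)
  i=2: ✓ (witness j=3)
  i=3: ✓ (witness j=3)
  i=4: ✓ (witness j=4)
  i=5: ✓ (witness j=5)
  i=6: ✓ (witness j=6)

0, 1, 2, 3, 4, 5, 6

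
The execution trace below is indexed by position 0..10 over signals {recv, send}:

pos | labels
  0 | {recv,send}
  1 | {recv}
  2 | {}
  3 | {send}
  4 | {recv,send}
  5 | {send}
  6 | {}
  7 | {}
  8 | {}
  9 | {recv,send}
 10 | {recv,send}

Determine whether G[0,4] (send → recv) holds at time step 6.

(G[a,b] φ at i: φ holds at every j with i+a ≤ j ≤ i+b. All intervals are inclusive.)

Check (send → recv) at every j in [6,10]:
  j=6: antecedent false → ✓
  j=7: antecedent false → ✓
  j=8: antecedent false → ✓
  j=9: antecedent true; consequent true → ✓
  j=10: antecedent true; consequent true → ✓
All positions satisfy it → formula holds.

Yes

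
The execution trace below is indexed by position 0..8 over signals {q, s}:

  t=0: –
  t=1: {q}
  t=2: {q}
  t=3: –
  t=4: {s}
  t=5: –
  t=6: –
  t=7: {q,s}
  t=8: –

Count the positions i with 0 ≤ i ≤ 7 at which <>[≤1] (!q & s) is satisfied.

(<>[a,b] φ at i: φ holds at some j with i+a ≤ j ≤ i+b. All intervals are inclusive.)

Evaluate at each i in [0,7]:
  i=0: ✗ (none in [0,1])
  i=1: ✗ (none in [1,2])
  i=2: ✗ (none in [2,3])
  i=3: ✓ (witness j=4)
  i=4: ✓ (witness j=4)
  i=5: ✗ (none in [5,6])
  i=6: ✗ (none in [6,7])
  i=7: ✗ (none in [7,8])
Positions where it holds: {3, 4} → 2.

2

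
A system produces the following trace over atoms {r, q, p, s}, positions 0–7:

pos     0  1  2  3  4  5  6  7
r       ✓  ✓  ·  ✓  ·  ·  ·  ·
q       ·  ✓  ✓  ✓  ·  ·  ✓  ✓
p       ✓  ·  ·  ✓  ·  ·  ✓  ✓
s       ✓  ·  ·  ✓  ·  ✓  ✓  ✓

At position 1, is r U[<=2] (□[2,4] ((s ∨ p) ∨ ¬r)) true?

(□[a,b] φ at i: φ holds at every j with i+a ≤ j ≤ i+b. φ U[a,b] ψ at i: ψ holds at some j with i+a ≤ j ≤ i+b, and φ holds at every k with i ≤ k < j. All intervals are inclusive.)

Need some j in [1,3] with □[2,4] ((s ∨ p) ∨ ¬r), and r at every k in [1,j-1].
  j=1: □[2,4] ((s ∨ p) ∨ ¬r) holds; no prefix to check → satisfied.

Yes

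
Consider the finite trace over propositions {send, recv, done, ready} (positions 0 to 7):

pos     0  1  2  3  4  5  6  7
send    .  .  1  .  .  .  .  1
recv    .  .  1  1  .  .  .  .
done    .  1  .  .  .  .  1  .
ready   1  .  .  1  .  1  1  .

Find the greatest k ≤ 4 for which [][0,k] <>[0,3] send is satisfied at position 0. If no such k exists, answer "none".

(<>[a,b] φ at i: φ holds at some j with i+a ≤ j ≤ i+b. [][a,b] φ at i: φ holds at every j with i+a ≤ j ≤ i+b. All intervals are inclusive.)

2

<>[0,3] send must hold from j=0 onward; find where it first fails.
  j=0: holds
  j=1: holds
  j=2: holds
  j=3: fails
Holds on [0,2], so largest k = 2.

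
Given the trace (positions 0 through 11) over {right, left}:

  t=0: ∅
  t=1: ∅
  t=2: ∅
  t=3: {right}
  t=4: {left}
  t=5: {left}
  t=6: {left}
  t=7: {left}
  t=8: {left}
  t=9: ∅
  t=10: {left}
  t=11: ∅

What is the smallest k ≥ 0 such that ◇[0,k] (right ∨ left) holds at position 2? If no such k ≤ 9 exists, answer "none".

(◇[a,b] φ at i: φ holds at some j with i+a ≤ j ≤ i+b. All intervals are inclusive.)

Scan j = 2,3,… for (right ∨ left):
  j=2: fails
  j=3: holds
First hit at j=3, so smallest k = 3-2 = 1.

1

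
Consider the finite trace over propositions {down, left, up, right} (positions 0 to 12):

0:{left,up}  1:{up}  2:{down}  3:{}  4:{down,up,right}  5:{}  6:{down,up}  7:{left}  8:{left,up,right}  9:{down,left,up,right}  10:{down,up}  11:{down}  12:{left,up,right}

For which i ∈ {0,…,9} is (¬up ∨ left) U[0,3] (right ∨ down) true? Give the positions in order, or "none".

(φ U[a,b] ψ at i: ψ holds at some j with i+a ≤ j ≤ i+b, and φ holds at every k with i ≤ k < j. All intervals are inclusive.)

Evaluate at each i in [0,9]:
  i=0: ✗ (lhs fails at k=1 before rhs at j=2)
  i=1: ✗ (lhs fails at k=1 before rhs at j=2)
  i=2: ✓ (rhs at j=2)
  i=3: ✓ (rhs at j=4; lhs holds on [3,3])
  i=4: ✓ (rhs at j=4)
  i=5: ✓ (rhs at j=6; lhs holds on [5,5])
  i=6: ✓ (rhs at j=6)
  i=7: ✓ (rhs at j=8; lhs holds on [7,7])
  i=8: ✓ (rhs at j=8)
  i=9: ✓ (rhs at j=9)

2, 3, 4, 5, 6, 7, 8, 9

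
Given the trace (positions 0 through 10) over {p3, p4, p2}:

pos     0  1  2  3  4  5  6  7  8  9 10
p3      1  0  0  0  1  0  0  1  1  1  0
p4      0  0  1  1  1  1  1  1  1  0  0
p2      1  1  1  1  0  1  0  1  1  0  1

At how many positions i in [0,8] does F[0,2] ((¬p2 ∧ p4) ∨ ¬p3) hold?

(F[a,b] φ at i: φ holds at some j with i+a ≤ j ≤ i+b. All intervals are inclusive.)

Evaluate at each i in [0,8]:
  i=0: ✓ (witness j=1)
  i=1: ✓ (witness j=1)
  i=2: ✓ (witness j=2)
  i=3: ✓ (witness j=3)
  i=4: ✓ (witness j=4)
  i=5: ✓ (witness j=5)
  i=6: ✓ (witness j=6)
  i=7: ✗ (none in [7,9])
  i=8: ✓ (witness j=10)
Positions where it holds: {0, 1, 2, 3, 4, 5, 6, 8} → 8.

8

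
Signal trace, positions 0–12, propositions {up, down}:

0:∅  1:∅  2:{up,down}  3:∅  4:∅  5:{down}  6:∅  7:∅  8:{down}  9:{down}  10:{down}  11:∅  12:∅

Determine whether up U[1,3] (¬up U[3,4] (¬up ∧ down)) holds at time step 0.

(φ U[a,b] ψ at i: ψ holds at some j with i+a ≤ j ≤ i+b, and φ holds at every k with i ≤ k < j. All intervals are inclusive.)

Need some j in [1,3] with (¬up U[3,4] (¬up ∧ down)), and up at every k in [0,j-1].
  j=1: (¬up U[3,4] (¬up ∧ down)) — fails.
  j=2: (¬up U[3,4] (¬up ∧ down)) — fails.
  j=3: (¬up U[3,4] (¬up ∧ down)) — fails.
No j in the window works → until fails.

False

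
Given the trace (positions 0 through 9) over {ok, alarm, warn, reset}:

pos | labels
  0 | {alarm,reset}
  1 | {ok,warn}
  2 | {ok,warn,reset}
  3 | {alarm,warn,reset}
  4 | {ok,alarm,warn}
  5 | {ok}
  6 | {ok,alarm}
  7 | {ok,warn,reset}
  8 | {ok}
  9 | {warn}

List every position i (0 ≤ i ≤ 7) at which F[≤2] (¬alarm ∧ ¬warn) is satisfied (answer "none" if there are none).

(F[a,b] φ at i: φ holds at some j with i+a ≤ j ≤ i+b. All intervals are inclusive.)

3, 4, 5, 6, 7

Evaluate at each i in [0,7]:
  i=0: ✗ (none in [0,2])
  i=1: ✗ (none in [1,3])
  i=2: ✗ (none in [2,4])
  i=3: ✓ (witness j=5)
  i=4: ✓ (witness j=5)
  i=5: ✓ (witness j=5)
  i=6: ✓ (witness j=8)
  i=7: ✓ (witness j=8)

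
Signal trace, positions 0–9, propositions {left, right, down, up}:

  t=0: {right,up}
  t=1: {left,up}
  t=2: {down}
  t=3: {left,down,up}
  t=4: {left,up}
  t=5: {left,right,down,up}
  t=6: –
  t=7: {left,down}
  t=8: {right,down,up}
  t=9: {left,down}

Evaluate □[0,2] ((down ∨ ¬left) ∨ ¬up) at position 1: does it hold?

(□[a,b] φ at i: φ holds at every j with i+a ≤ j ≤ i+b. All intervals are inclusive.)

Does not hold

Check ((down ∨ ¬left) ∨ ¬up) at every j in [1,3]:
  j=1: false
  j=2: true
  j=3: true
Fails at j=1 → formula fails.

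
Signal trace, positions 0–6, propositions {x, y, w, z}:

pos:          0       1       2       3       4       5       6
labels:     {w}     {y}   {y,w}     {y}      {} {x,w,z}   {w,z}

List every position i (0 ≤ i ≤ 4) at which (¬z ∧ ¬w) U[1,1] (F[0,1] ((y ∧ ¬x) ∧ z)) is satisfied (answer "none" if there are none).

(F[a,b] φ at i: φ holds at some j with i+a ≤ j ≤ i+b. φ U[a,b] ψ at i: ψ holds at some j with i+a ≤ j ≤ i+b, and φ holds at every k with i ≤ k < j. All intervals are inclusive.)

Evaluate at each i in [0,4]:
  i=0: ✗ (no rhs in [1,1])
  i=1: ✗ (no rhs in [2,2])
  i=2: ✗ (no rhs in [3,3])
  i=3: ✗ (no rhs in [4,4])
  i=4: ✗ (no rhs in [5,5])

none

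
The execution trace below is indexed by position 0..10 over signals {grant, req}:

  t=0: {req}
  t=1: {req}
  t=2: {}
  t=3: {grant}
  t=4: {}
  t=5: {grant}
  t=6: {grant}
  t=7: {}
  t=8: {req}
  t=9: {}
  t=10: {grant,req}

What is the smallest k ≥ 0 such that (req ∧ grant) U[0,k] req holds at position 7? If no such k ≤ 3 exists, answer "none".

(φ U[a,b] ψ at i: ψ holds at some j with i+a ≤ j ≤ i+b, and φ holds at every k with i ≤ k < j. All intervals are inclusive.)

Need earliest j ≥ 7 with req, and (req ∧ grant) at every k in [7,j-1].
  j=7: rhs fails.
  j=8: rhs holds but lhs fails at k=7.
  j=9: rhs fails.
  j=10: rhs holds but lhs fails at k=7.
No witness within the range → none.

none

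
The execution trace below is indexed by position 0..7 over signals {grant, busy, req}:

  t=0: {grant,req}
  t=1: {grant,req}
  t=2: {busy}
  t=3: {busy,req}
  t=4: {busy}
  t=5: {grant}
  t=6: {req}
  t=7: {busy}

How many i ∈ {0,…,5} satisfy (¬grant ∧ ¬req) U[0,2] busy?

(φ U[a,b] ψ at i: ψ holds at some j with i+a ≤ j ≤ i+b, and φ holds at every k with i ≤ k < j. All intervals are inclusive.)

3

Evaluate at each i in [0,5]:
  i=0: ✗ (lhs fails at k=0 before rhs at j=2)
  i=1: ✗ (lhs fails at k=1 before rhs at j=2)
  i=2: ✓ (rhs at j=2)
  i=3: ✓ (rhs at j=3)
  i=4: ✓ (rhs at j=4)
  i=5: ✗ (lhs fails at k=5 before rhs at j=7)
Positions where it holds: {2, 3, 4} → 3.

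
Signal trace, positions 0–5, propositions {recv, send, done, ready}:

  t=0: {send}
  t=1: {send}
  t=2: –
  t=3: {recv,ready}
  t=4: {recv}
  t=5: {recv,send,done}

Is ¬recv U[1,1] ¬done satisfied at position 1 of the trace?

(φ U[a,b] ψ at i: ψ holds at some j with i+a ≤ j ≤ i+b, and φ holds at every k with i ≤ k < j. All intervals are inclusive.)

Holds

Need some j in [2,2] with ¬done, and ¬recv at every k in [1,j-1].
  j=2: ¬done holds; ¬recv holds at every k in [1,1] → satisfied.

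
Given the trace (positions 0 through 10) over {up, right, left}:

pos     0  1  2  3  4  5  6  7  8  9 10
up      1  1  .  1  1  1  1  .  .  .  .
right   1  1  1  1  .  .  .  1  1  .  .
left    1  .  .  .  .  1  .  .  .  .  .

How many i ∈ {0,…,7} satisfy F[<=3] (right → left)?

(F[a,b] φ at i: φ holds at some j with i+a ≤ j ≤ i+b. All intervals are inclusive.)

8

Evaluate at each i in [0,7]:
  i=0: ✓ (witness j=0)
  i=1: ✓ (witness j=4)
  i=2: ✓ (witness j=4)
  i=3: ✓ (witness j=4)
  i=4: ✓ (witness j=4)
  i=5: ✓ (witness j=5)
  i=6: ✓ (witness j=6)
  i=7: ✓ (witness j=9)
Positions where it holds: {0, 1, 2, 3, 4, 5, 6, 7} → 8.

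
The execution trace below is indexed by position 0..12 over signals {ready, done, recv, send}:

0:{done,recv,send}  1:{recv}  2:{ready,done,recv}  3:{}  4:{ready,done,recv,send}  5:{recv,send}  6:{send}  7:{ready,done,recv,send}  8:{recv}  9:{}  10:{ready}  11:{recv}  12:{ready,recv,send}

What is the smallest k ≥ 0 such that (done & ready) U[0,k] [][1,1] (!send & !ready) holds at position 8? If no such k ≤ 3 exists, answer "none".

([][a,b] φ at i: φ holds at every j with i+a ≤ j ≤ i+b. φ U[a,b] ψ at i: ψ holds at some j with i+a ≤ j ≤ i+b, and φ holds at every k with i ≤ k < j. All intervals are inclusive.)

Need earliest j ≥ 8 with [][1,1] (!send & !ready), and (done & ready) at every k in [8,j-1].
  j=8: rhs holds (empty prefix). k = 0.

0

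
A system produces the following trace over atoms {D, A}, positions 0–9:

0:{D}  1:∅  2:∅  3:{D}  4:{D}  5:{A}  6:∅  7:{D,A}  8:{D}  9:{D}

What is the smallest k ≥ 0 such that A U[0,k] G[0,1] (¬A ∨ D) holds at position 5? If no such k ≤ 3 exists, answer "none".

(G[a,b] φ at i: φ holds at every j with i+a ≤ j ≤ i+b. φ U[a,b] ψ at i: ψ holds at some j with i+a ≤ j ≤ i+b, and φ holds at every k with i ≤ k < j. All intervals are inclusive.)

Need earliest j ≥ 5 with G[0,1] (¬A ∨ D), and A at every k in [5,j-1].
  j=5: rhs fails.
  j=6: rhs holds; lhs holds on [5,5]. k = 1.

1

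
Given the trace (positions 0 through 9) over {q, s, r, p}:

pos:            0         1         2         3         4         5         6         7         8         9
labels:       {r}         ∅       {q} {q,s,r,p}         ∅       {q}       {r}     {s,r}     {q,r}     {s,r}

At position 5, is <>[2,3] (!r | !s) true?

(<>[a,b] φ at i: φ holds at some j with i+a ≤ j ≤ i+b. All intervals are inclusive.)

Check (!r | !s) at each j in [7,8]:
  j=7: false
  j=8: true
Found at j=8 → formula holds.

Holds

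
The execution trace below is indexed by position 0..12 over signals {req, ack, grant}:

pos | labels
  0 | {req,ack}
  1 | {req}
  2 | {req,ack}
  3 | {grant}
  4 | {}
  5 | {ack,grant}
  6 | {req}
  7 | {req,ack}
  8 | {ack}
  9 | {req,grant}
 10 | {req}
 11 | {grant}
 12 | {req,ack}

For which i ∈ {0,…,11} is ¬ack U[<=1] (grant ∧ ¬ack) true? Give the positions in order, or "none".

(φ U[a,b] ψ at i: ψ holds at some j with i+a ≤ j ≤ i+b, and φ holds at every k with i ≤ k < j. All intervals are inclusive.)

3, 9, 10, 11

Evaluate at each i in [0,11]:
  i=0: ✗ (no rhs in [0,1])
  i=1: ✗ (no rhs in [1,2])
  i=2: ✗ (lhs fails at k=2 before rhs at j=3)
  i=3: ✓ (rhs at j=3)
  i=4: ✗ (no rhs in [4,5])
  i=5: ✗ (no rhs in [5,6])
  i=6: ✗ (no rhs in [6,7])
  i=7: ✗ (no rhs in [7,8])
  i=8: ✗ (lhs fails at k=8 before rhs at j=9)
  i=9: ✓ (rhs at j=9)
  i=10: ✓ (rhs at j=11; lhs holds on [10,10])
  i=11: ✓ (rhs at j=11)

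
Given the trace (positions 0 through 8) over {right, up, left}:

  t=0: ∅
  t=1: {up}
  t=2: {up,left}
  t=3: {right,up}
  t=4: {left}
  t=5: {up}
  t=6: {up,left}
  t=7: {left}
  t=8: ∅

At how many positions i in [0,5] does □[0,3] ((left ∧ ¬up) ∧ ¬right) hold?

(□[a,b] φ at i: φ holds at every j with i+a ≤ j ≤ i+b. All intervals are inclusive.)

0

Evaluate at each i in [0,5]:
  i=0: ✗ (fails at j=0)
  i=1: ✗ (fails at j=1)
  i=2: ✗ (fails at j=2)
  i=3: ✗ (fails at j=3)
  i=4: ✗ (fails at j=5)
  i=5: ✗ (fails at j=5)
Positions where it holds: {} → 0.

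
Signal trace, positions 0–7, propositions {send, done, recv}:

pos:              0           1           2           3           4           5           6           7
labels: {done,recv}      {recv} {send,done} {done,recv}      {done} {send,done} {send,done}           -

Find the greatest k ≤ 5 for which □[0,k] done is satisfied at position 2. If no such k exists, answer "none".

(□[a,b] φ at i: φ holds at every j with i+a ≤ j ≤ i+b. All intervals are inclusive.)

4

done must hold from j=2 onward; find where it first fails.
  j=2: holds
  j=3: holds
  j=4: holds
  j=5: holds
  j=6: holds
  j=7: fails
Holds on [2,6], so largest k = 4.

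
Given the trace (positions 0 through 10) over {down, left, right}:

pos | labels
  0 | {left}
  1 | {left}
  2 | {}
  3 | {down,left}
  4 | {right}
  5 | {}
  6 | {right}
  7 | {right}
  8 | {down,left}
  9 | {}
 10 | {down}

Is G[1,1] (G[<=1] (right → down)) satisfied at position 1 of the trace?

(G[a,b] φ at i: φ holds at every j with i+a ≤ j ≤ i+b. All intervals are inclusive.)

Holds

Check G[<=1] (right → down) at every j in [2,2]:
  j=2: holds on [2,3]
All positions satisfy it → formula holds.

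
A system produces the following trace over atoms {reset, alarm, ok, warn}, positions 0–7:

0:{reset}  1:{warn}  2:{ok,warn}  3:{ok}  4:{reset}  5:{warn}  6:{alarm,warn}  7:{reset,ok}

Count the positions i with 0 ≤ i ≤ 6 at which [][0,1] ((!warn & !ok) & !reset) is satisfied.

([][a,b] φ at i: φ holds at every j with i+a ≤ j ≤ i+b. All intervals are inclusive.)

0

Evaluate at each i in [0,6]:
  i=0: ✗ (fails at j=0)
  i=1: ✗ (fails at j=1)
  i=2: ✗ (fails at j=2)
  i=3: ✗ (fails at j=3)
  i=4: ✗ (fails at j=4)
  i=5: ✗ (fails at j=5)
  i=6: ✗ (fails at j=6)
Positions where it holds: {} → 0.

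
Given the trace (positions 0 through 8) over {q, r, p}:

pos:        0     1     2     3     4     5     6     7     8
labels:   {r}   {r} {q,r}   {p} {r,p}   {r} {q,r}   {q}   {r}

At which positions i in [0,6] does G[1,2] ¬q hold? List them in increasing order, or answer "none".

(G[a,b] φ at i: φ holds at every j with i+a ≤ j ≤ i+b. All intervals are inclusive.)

Evaluate at each i in [0,6]:
  i=0: ✗ (fails at j=2)
  i=1: ✗ (fails at j=2)
  i=2: ✓ (all of [3,4])
  i=3: ✓ (all of [4,5])
  i=4: ✗ (fails at j=6)
  i=5: ✗ (fails at j=6)
  i=6: ✗ (fails at j=7)

2, 3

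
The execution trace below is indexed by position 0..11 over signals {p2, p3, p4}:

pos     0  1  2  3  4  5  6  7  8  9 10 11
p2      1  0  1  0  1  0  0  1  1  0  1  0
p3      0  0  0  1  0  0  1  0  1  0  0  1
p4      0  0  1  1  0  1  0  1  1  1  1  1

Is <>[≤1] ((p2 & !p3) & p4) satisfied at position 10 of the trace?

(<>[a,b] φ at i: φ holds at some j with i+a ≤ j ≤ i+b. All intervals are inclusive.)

True

Check ((p2 & !p3) & p4) at each j in [10,11]:
  j=10: true
  j=11: false
Found at j=10 → formula holds.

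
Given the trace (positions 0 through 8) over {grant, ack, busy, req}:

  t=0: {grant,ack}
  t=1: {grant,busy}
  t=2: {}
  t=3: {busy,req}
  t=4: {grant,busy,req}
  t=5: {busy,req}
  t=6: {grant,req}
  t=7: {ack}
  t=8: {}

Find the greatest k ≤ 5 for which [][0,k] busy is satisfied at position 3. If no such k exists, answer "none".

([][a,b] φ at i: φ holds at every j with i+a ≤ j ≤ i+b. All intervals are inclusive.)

2

busy must hold from j=3 onward; find where it first fails.
  j=3: holds
  j=4: holds
  j=5: holds
  j=6: fails
Holds on [3,5], so largest k = 2.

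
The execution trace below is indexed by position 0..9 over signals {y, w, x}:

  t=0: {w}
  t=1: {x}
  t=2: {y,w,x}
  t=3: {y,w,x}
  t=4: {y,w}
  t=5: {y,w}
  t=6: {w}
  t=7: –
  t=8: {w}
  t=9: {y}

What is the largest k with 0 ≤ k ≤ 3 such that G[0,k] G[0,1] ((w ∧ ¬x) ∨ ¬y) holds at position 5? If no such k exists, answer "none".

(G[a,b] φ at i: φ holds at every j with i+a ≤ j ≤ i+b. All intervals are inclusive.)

2

G[0,1] ((w ∧ ¬x) ∨ ¬y) must hold from j=5 onward; find where it first fails.
  j=5: holds
  j=6: holds
  j=7: holds
  j=8: fails
Holds on [5,7], so largest k = 2.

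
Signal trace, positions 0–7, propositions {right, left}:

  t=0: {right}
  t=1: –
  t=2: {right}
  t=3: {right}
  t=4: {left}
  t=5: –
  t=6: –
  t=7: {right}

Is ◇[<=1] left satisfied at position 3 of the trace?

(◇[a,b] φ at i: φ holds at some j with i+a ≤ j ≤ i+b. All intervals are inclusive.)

Check left at each j in [3,4]:
  j=3: false
  j=4: true
Found at j=4 → formula holds.

Holds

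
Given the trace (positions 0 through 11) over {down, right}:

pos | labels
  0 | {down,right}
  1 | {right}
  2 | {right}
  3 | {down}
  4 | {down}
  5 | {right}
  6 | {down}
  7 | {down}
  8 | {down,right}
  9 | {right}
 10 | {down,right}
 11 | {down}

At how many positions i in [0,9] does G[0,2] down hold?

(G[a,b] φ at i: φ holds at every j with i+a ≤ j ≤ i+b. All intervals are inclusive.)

1

Evaluate at each i in [0,9]:
  i=0: ✗ (fails at j=1)
  i=1: ✗ (fails at j=1)
  i=2: ✗ (fails at j=2)
  i=3: ✗ (fails at j=5)
  i=4: ✗ (fails at j=5)
  i=5: ✗ (fails at j=5)
  i=6: ✓ (all of [6,8])
  i=7: ✗ (fails at j=9)
  i=8: ✗ (fails at j=9)
  i=9: ✗ (fails at j=9)
Positions where it holds: {6} → 1.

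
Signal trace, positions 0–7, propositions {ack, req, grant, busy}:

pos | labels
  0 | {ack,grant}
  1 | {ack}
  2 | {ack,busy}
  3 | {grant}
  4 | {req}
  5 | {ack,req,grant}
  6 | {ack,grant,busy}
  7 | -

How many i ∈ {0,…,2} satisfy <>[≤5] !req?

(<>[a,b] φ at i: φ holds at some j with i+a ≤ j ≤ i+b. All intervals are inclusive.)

3

Evaluate at each i in [0,2]:
  i=0: ✓ (witness j=0)
  i=1: ✓ (witness j=1)
  i=2: ✓ (witness j=2)
Positions where it holds: {0, 1, 2} → 3.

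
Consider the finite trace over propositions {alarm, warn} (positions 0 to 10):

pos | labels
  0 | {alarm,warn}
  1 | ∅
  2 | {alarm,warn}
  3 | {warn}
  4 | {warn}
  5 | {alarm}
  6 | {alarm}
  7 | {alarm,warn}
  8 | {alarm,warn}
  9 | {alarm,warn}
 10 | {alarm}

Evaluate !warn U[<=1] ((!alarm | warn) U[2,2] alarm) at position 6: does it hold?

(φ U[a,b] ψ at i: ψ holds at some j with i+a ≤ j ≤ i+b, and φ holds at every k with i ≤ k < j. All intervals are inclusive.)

Need some j in [6,7] with ((!alarm | warn) U[2,2] alarm), and !warn at every k in [6,j-1].
  j=6: ((!alarm | warn) U[2,2] alarm) — fails.
  j=7: ((!alarm | warn) U[2,2] alarm) holds; !warn holds at every k in [6,6] → satisfied.

Yes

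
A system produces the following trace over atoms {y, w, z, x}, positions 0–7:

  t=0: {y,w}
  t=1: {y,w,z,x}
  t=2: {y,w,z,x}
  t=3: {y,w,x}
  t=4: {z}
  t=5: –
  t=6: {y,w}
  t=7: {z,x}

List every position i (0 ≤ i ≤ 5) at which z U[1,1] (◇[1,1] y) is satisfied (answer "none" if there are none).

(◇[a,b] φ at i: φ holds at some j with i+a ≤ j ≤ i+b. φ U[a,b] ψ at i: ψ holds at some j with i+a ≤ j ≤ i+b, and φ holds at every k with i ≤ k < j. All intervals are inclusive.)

Evaluate at each i in [0,5]:
  i=0: ✗ (lhs fails at k=0 before rhs at j=1)
  i=1: ✓ (rhs at j=2; lhs holds on [1,1])
  i=2: ✗ (no rhs in [3,3])
  i=3: ✗ (no rhs in [4,4])
  i=4: ✓ (rhs at j=5; lhs holds on [4,4])
  i=5: ✗ (no rhs in [6,6])

1, 4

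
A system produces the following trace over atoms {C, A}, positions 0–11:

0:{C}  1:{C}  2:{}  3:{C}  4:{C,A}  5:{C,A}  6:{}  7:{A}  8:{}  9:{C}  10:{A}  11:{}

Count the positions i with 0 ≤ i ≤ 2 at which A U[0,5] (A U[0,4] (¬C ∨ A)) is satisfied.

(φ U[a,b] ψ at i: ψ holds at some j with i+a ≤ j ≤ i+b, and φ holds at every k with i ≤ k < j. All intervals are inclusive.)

1

Evaluate at each i in [0,2]:
  i=0: ✗ (lhs fails at k=0 before rhs at j=2)
  i=1: ✗ (lhs fails at k=1 before rhs at j=2)
  i=2: ✓ (rhs at j=2)
Positions where it holds: {2} → 1.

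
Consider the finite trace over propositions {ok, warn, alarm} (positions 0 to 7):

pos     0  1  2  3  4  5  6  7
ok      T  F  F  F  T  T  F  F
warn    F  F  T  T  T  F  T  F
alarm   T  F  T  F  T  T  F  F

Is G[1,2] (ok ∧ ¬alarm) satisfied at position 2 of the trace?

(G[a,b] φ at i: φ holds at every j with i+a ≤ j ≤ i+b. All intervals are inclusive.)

Check (ok ∧ ¬alarm) at every j in [3,4]:
  j=3: false
  j=4: false
Fails at j=3 → formula fails.

False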